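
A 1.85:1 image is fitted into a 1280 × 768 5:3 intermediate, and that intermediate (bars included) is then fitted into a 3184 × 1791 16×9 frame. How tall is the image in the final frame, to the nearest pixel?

Inside the 1280×768 canvas the image is width-limited at 1280.00 × 691.89.
The 5:3 canvas is height-limited in 3184×1791, giving 2985.00 × 1791.00; scale factor 2.3320.
Applying the same ×2.3320: 691.89 → 1613.51.

1614 px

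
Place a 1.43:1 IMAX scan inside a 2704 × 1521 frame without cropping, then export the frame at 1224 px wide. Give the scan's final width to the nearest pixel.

In the 2704×1521 frame the scan fills the height: width = 1521 × 1.430 ≈ 2175.03 px.
The frame scales by 1224/2704 = 0.4527; 2175.03 × 0.4527 ≈ 984.55 px.

985 px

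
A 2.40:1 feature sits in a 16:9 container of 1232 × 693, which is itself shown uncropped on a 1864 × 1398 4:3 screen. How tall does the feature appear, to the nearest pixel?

Inside the 1232×693 canvas the feature is width-limited at 1232.00 × 513.33.
Second fit — the 16:9 canvas into 1864×1398 spans the width: 1864.00 × 1048.50 (×1.5130 from 1232×693).
The feature scales with it: height 513.33 × 1.5130 ≈ 776.67.

777 px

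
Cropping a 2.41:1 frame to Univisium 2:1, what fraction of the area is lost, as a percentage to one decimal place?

Univisium 2:1 is narrower than 2.41:1, so the crop keeps the full height and trims the width.
Fraction kept = (2.000)/(2.410) ≈ 82.99%, so 17.01% is lost.

17.0%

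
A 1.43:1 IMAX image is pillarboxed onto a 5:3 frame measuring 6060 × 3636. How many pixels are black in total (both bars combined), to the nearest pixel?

Since 1.430 < 1.667, the image is height-limited.
The image is 3636 × 1.430 ≈ 5199.4800 px wide.
Leftover width: 6060 − 5199.4800 = 860.5200 px.
Bar area = 860.5200 × 3636 ≈ 3128851 px.

3128851 pixels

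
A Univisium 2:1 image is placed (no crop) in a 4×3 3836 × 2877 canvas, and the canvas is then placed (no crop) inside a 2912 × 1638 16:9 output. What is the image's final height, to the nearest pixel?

Inside the 3836×2877 canvas the image is width-limited at 3836.00 × 1918.00.
Second fit — the 4×3 canvas into 2912×1638 spans the height: 2184.00 × 1638.00 (×0.5693 from 3836×2877).
So the image's height is 1918.00 × 0.5693 ≈ 1092.00.

1092 px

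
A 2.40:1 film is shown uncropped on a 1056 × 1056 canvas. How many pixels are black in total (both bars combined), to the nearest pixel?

650496 pixels

2.40:1 is wider than 1:1, so it spans the full width.
Content height = 1056 / 2.400 ≈ 440.0000 px.
Leftover height: 1056 − 440.0000 = 616.0000 px.
Bar area = 616.0000 × 1056 ≈ 650496 px.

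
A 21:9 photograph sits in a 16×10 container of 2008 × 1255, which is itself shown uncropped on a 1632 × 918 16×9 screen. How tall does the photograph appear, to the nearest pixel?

629 px

21:9 in 2008×1255: fills the width, so the photograph is 2008.00 × 860.57.
The 16×10 canvas is height-limited in 1632×918, giving 1468.80 × 918.00; scale factor 0.7315.
So the photograph's height is 860.57 × 0.7315 ≈ 629.49.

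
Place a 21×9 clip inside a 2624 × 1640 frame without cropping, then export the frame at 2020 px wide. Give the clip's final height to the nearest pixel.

866 px

Fitted into 2624×1640, the clip spans the width; its height is 2624 × 9/21 ≈ 1124.57 px.
The frame scales by 2020/2624 = 0.7698; 1124.57 × 0.7698 ≈ 865.71 px.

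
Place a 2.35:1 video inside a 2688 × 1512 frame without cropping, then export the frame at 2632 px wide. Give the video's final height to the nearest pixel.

1120 px

In the 2688×1512 frame the video fills the width: height = 2688 / 2.350 ≈ 1143.83 px.
Scaling 2688 → 2632 is ×0.9792, so the height becomes 1143.83 × 0.9792 ≈ 1120.00 px.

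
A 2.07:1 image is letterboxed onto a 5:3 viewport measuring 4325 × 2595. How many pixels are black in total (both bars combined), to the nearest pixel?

2186841 pixels

2.07:1 is wider than 5:3, so it spans the full width.
The image is 4325 / 2.070 ≈ 2089.3720 px tall.
Leftover height: 2595 − 2089.3720 = 505.6280 px.
Across the 4325-px span: 505.6280 × 4325 ≈ 2186841 px.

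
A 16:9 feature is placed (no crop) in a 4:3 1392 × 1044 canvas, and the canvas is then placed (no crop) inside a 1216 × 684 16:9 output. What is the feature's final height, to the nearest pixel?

513 px

16:9 in 1392×1044: fills the width, so the feature is 1392.00 × 783.00.
The 4:3 canvas is height-limited in 1216×684, giving 912.00 × 684.00; scale factor 0.6552.
So the feature's height is 783.00 × 0.6552 ≈ 513.00.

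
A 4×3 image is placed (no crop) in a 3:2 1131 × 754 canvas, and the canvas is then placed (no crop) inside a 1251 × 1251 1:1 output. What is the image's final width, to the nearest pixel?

1112 px

Inside the 1131×754 canvas the image is height-limited at 1005.33 × 754.00.
The 3:2 canvas is width-limited in 1251×1251, giving 1251.00 × 834.00; scale factor 1.1061.
Applying the same ×1.1061: 1005.33 → 1112.00.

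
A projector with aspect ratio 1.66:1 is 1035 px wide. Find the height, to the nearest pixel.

623 px

At 1.66:1, 1035 / 1.660 ≈ 623.49.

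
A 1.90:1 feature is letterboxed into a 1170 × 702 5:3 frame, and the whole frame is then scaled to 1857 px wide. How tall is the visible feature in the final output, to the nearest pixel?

At 1170×702 the feature is width-limited, so height = 1170 / 1.900 ≈ 615.79 px.
The frame scales by 1857/1170 = 1.5872; 615.79 × 1.5872 ≈ 977.37 px.

977 px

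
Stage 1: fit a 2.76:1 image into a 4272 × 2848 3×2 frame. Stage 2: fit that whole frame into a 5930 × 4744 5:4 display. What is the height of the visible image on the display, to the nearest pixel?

Inside the 4272×2848 canvas the image is width-limited at 4272.00 × 1547.83.
Second fit — the 3×2 canvas into 5930×4744 spans the width: 5930.00 × 3953.33 (×1.3881 from 4272×2848).
Applying the same ×1.3881: 1547.83 → 2148.55.

2149 px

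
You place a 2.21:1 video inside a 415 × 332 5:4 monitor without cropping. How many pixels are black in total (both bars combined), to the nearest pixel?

Since 2.210 > 1.250, the video is width-limited.
The video is 415 / 2.210 ≈ 187.7828 px tall.
332 − 187.7828 = 144.2172 px of bars.
That's 144.2172 × 415 ≈ 59850 black pixels.

59850 pixels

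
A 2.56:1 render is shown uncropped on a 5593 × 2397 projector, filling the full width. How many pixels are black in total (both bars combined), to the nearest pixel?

Content height = 5593 / 2.560 ≈ 2184.7656 px.
2397 − 2184.7656 = 212.2344 px of bars.
That's 212.2344 × 5593 ≈ 1187027 black pixels.

1187027 pixels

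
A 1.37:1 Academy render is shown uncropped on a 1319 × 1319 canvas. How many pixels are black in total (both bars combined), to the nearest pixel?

Since 1.370 > 1.000, the render is width-limited.
Content height = 1319 / 1.370 ≈ 962.7737 px.
Black = 1319 − 962.7737 = 356.2263 px.
Bar area = 356.2263 × 1319 ≈ 469862 px.

469862 pixels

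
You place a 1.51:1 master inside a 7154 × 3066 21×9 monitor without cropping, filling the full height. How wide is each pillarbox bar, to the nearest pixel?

1262 px

That makes the image 4629.66 px wide (3066 × 1.510).
Leftover width: 7154 − 4629.66 = 2524.34 px → 1262.17 each side.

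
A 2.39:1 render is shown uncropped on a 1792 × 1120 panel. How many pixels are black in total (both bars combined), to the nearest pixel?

663415 pixels

Since 2.390 > 1.600, the render is width-limited.
The render is 1792 / 2.390 ≈ 749.7908 px tall.
Black = 1120 − 749.7908 = 370.2092 px.
That's 370.2092 × 1792 ≈ 663415 black pixels.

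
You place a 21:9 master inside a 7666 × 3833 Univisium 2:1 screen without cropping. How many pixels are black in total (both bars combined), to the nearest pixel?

Since 2.333 > 2.000, the master is width-limited.
The master is 7666 × 9/21 ≈ 3285.4286 px tall.
Leftover height: 3833 − 3285.4286 = 547.5714 px.
Across the 7666-px span: 547.5714 × 7666 ≈ 4197683 px.

4197683 pixels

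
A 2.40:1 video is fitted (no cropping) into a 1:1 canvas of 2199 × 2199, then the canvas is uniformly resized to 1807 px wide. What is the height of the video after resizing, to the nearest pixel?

In the 2199×2199 frame the video fills the width: height = 2199 / 2.400 ≈ 916.25 px.
Resizing to 1807 px wide multiplies everything by 0.8217: 916.25 → 752.92 px.

753 px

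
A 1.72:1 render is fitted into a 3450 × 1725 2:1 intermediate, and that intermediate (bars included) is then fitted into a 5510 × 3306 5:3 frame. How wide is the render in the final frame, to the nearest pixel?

1.72:1 in 3450×1725: fills the height, so the render is 2967.00 × 1725.00.
Second fit — the 2:1 canvas into 5510×3306 spans the width: 5510.00 × 2755.00 (×1.5971 from 3450×1725).
The render scales with it: width 2967.00 × 1.5971 ≈ 4738.60.

4739 px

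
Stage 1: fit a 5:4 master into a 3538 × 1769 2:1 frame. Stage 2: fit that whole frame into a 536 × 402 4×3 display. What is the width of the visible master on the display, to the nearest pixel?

First fit — 5:4 into 3538×1769 spans the height: 2211.25 × 1769.00.
2:1 in 536×402: fills the width, so the intermediate becomes 536.00 × 268.00 — a scale of ×0.1515.
So the master's width is 2211.25 × 0.1515 ≈ 335.00.

335 px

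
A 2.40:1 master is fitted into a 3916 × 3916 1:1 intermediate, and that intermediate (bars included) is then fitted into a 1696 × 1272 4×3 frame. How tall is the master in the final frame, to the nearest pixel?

Inside the 3916×3916 canvas the master is width-limited at 3916.00 × 1631.67.
1:1 in 1696×1272: fills the height, so the intermediate becomes 1272.00 × 1272.00 — a scale of ×0.3248.
The master scales with it: height 1631.67 × 0.3248 ≈ 530.00.

530 px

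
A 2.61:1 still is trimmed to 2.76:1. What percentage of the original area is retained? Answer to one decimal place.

94.6%

The width stays; only height is cut (since 2.76:1 is wider than 2.61:1).
(2.610)/(2.760) ≈ 0.946 of the area survives.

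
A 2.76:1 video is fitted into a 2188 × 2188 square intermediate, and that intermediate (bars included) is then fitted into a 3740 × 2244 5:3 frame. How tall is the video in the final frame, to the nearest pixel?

2.76:1 in 2188×2188: fills the width, so the video is 2188.00 × 792.75.
square in 3740×2244: fills the height, so the intermediate becomes 2244.00 × 2244.00 — a scale of ×1.0256.
So the video's height is 792.75 × 1.0256 ≈ 813.04.

813 px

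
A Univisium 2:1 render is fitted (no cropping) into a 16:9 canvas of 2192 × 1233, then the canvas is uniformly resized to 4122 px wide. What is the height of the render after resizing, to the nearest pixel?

Fitted into 2192×1233, the render spans the width; its height is 2192 × 1/2 ≈ 1096.00 px.
Resizing to 4122 px wide multiplies everything by 1.8805: 1096.00 → 2061.00 px.

2061 px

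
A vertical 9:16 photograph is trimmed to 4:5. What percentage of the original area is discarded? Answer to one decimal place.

Going from vertical 9:16 to 4:5 means cutting height while keeping width.
(0.562)/(0.800) ≈ 0.703 of the area survives, leaving 29.69% discarded.

29.7%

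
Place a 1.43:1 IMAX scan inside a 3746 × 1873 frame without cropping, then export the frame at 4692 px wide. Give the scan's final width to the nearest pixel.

3355 px

Fitted into 3746×1873, the scan spans the height; its width is 1873 × 1.430 ≈ 2678.39 px.
Resizing to 4692 px wide multiplies everything by 1.2525: 2678.39 → 3354.78 px.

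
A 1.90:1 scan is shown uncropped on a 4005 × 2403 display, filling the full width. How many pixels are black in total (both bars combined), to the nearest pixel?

1181897 pixels

That makes the image 2107.8947 px tall (4005 / 1.900).
Black = 2403 − 2107.8947 = 295.1053 px.
Across the 4005-px span: 295.1053 × 4005 ≈ 1181897 px.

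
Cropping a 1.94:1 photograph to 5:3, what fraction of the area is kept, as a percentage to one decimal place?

85.9%

The height stays; only width is cut (since 5:3 is narrower than 1.94:1).
(1.667)/(1.940) ≈ 0.859 of the area survives.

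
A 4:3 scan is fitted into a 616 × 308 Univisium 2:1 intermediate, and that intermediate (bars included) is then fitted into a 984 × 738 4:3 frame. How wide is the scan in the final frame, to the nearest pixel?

656 px

Inside the 616×308 canvas the scan is height-limited at 410.67 × 308.00.
The Univisium 2:1 canvas is width-limited in 984×738, giving 984.00 × 492.00; scale factor 1.5974.
Applying the same ×1.5974: 410.67 → 656.00.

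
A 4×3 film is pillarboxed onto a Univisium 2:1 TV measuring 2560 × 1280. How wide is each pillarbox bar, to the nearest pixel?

4×3 (1.333) < Univisium 2:1 (2.000), so the film fills the height.
The film is 1280 × 4/3 ≈ 1706.67 px wide.
Leftover width: 2560 − 1706.67 = 853.33 px → 426.67 each side.

427 px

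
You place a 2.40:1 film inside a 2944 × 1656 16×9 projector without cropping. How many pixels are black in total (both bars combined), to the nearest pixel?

1263957 pixels

2.40:1 is wider than 16×9, so it spans the full width.
Content height = 2944 / 2.400 ≈ 1226.6667 px.
Black = 1656 − 1226.6667 = 429.3333 px.
Bar area = 429.3333 × 2944 ≈ 1263957 px.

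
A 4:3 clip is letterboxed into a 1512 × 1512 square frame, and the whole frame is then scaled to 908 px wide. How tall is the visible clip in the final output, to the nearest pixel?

681 px

Fitted into 1512×1512, the clip spans the width; its height is 1512 × 3/4 ≈ 1134.00 px.
Scaling 1512 → 908 is ×0.6005, so the height becomes 1134.00 × 0.6005 ≈ 681.00 px.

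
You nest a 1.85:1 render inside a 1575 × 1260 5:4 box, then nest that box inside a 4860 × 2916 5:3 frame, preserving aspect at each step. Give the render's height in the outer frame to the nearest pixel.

1.85:1 in 1575×1260: fills the width, so the render is 1575.00 × 851.35.
The 5:4 canvas is height-limited in 4860×2916, giving 3645.00 × 2916.00; scale factor 2.3143.
The render scales with it: height 851.35 × 2.3143 ≈ 1970.27.

1970 px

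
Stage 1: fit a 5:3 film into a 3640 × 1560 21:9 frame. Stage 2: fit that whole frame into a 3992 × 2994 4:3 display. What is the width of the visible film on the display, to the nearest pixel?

Inside the 3640×1560 canvas the film is height-limited at 2600.00 × 1560.00.
21:9 in 3992×2994: fills the width, so the intermediate becomes 3992.00 × 1710.86 — a scale of ×1.0967.
The film scales with it: width 2600.00 × 1.0967 ≈ 2851.43.

2851 px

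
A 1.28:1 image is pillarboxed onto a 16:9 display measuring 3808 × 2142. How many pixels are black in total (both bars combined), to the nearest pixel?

2283886 pixels

Since 1.280 < 1.778, the image is height-limited.
That makes the image 2741.7600 px wide (2142 × 1.280).
Black = 3808 − 2741.7600 = 1066.2400 px.
That's 1066.2400 × 2142 ≈ 2283886 black pixels.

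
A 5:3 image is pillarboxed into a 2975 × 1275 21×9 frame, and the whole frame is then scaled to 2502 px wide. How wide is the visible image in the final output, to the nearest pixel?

Fitted into 2975×1275, the image spans the height; its width is 1275 × 5/3 ≈ 2125.00 px.
The frame scales by 2502/2975 = 0.8410; 2125.00 × 0.8410 ≈ 1787.14 px.

1787 px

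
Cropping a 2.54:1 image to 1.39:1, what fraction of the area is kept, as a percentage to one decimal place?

The height stays; only width is cut (since 1.39:1 is narrower than 2.54:1).
(1.390)/(2.540) ≈ 0.547 of the area survives.

54.7%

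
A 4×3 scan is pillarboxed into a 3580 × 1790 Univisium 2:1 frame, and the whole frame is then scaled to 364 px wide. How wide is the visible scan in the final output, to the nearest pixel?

In the 3580×1790 frame the scan fills the height: width = 1790 × 4/3 ≈ 2386.67 px.
Scaling 3580 → 364 is ×0.1017, so the width becomes 2386.67 × 0.1017 ≈ 242.67 px.

243 px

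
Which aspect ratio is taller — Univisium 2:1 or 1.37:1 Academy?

1.37:1 Academy

Univisium 2:1 = 2 and 1.37; 2 > 1.37. The smaller width-to-height ratio is the taller frame.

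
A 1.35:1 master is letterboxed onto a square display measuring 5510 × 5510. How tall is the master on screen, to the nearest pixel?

4081 px

Since 1.350 > 1.000, the master is width-limited.
Content height = 5510 / 1.350 ≈ 4081.48 px.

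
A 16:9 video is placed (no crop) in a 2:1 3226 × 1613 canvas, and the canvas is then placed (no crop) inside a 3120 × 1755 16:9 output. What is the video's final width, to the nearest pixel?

First fit — 16:9 into 3226×1613 spans the height: 2867.56 × 1613.00.
Second fit — the 2:1 canvas into 3120×1755 spans the width: 3120.00 × 1560.00 (×0.9671 from 3226×1613).
Applying the same ×0.9671: 2867.56 → 2773.33.

2773 px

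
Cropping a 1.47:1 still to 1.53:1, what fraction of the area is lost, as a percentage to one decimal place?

3.9%

The width stays; only height is cut (since 1.53:1 is wider than 1.47:1).
(1.470)/(1.530) ≈ 0.961 of the area survives, leaving 3.92% discarded.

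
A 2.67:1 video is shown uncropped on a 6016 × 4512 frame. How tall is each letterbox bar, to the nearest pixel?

1129 px

Since 2.670 > 1.333, the video is width-limited.
The video is 6016 / 2.670 ≈ 2253.18 px tall.
Leftover height: 4512 − 2253.18 = 2258.82 px → 1129.41 each side.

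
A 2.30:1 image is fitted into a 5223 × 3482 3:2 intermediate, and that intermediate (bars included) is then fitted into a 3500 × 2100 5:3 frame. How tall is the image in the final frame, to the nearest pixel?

Inside the 5223×3482 canvas the image is width-limited at 5223.00 × 2270.87.
Second fit — the 3:2 canvas into 3500×2100 spans the height: 3150.00 × 2100.00 (×0.6031 from 5223×3482).
The image scales with it: height 2270.87 × 0.6031 ≈ 1369.57.

1370 px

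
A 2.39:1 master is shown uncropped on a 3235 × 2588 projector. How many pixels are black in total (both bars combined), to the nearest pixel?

3993425 pixels

2.39:1 is wider than 5:4, so it spans the full width.
The master is 3235 / 2.390 ≈ 1353.5565 px tall.
2588 − 1353.5565 = 1234.4435 px of bars.
That's 1234.4435 × 3235 ≈ 3993425 black pixels.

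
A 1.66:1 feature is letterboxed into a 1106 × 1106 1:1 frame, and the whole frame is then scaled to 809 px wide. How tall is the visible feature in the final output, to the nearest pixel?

At 1106×1106 the feature is width-limited, so height = 1106 / 1.660 ≈ 666.27 px.
Scaling 1106 → 809 is ×0.7315, so the height becomes 666.27 × 0.7315 ≈ 487.35 px.

487 px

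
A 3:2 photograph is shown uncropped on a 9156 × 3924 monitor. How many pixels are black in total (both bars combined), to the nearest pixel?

3:2 (1.500) < 21:9 (2.333), so the photograph fills the height.
Content width = 3924 × 3/2 ≈ 5886.0000 px.
Black = 9156 − 5886.0000 = 3270.0000 px.
Bar area = 3270.0000 × 3924 ≈ 12831480 px.

12831480 pixels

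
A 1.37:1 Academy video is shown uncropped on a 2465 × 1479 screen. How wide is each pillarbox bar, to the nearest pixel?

1.37:1 Academy (1.370) < 5:3 (1.667), so the video fills the height.
That makes the image 2026.23 px wide (1479 × 1.370).
Leftover width: 2465 − 2026.23 = 438.77 px → 219.38 each side.

219 px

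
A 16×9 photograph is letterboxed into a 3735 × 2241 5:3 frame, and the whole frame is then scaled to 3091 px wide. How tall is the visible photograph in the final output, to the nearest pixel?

1739 px

Fitted into 3735×2241, the photograph spans the width; its height is 3735 × 9/16 ≈ 2100.94 px.
Scaling 3735 → 3091 is ×0.8276, so the height becomes 2100.94 × 0.8276 ≈ 1738.69 px.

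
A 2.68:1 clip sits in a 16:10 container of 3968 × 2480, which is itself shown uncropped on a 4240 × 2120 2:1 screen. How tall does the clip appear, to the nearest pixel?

1266 px

First fit — 2.68:1 into 3968×2480 spans the width: 3968.00 × 1480.60.
The 16:10 canvas is height-limited in 4240×2120, giving 3392.00 × 2120.00; scale factor 0.8548.
Applying the same ×0.8548: 1480.60 → 1265.67.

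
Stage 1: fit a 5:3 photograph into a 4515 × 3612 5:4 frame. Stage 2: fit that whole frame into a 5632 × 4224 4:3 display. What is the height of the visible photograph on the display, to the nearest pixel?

3168 px

Inside the 4515×3612 canvas the photograph is width-limited at 4515.00 × 2709.00.
Second fit — the 5:4 canvas into 5632×4224 spans the height: 5280.00 × 4224.00 (×1.1694 from 4515×3612).
Applying the same ×1.1694: 2709.00 → 3168.00.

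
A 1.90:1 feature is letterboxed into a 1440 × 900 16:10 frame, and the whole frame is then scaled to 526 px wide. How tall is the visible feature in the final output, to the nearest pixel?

277 px

Fitted into 1440×900, the feature spans the width; its height is 1440 / 1.900 ≈ 757.89 px.
The frame scales by 526/1440 = 0.3653; 757.89 × 0.3653 ≈ 276.84 px.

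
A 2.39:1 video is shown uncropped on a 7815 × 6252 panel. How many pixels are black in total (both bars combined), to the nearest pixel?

23305311 pixels

2.39:1 (2.390) > 5:4 (1.250), so the video fills the width.
That makes the image 3269.8745 px tall (7815 / 2.390).
Black = 6252 − 3269.8745 = 2982.1255 px.
That's 2982.1255 × 7815 ≈ 23305311 black pixels.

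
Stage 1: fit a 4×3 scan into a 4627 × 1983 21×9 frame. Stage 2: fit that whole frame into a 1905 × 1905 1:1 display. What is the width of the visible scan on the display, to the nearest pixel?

4×3 in 4627×1983: fills the height, so the scan is 2644.00 × 1983.00.
21×9 in 1905×1905: fills the width, so the intermediate becomes 1905.00 × 816.43 — a scale of ×0.4117.
Applying the same ×0.4117: 2644.00 → 1088.57.

1089 px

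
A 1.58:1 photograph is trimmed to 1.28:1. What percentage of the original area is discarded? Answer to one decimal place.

19.0%

The height stays; only width is cut (since 1.28:1 is narrower than 1.58:1).
(1.280)/(1.580) ≈ 0.810 of the area survives, leaving 18.99% discarded.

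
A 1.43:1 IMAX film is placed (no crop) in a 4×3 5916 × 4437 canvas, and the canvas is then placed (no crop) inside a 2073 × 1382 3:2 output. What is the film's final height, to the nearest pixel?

1289 px

First fit — 1.43:1 IMAX into 5916×4437 spans the width: 5916.00 × 4137.06.
Second fit — the 4×3 canvas into 2073×1382 spans the height: 1842.67 × 1382.00 (×0.3115 from 5916×4437).
Applying the same ×0.3115: 4137.06 → 1288.58.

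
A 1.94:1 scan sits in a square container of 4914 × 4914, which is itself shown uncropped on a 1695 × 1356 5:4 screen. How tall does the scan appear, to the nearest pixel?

699 px

First fit — 1.94:1 into 4914×4914 spans the width: 4914.00 × 2532.99.
The square canvas is height-limited in 1695×1356, giving 1356.00 × 1356.00; scale factor 0.2759.
The scan scales with it: height 2532.99 × 0.2759 ≈ 698.97.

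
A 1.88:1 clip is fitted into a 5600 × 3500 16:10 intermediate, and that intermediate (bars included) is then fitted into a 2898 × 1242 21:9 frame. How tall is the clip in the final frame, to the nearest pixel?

1057 px

1.88:1 in 5600×3500: fills the width, so the clip is 5600.00 × 2978.72.
Second fit — the 16:10 canvas into 2898×1242 spans the height: 1987.20 × 1242.00 (×0.3549 from 5600×3500).
So the clip's height is 2978.72 × 0.3549 ≈ 1057.02.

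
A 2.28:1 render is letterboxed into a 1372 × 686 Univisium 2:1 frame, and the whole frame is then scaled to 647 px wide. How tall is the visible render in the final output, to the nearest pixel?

Fitted into 1372×686, the render spans the width; its height is 1372 / 2.280 ≈ 601.75 px.
The frame scales by 647/1372 = 0.4716; 601.75 × 0.4716 ≈ 283.77 px.

284 px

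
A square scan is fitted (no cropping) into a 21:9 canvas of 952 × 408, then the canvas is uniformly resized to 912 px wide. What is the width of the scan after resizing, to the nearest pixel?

In the 952×408 frame the scan fills the height: width = 408 × 1/1 ≈ 408.00 px.
Scaling 952 → 912 is ×0.9580, so the width becomes 408.00 × 0.9580 ≈ 390.86 px.

391 px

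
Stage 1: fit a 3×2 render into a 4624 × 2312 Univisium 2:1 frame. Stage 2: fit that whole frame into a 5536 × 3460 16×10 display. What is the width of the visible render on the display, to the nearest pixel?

4152 px

3×2 in 4624×2312: fills the height, so the render is 3468.00 × 2312.00.
The Univisium 2:1 canvas is width-limited in 5536×3460, giving 5536.00 × 2768.00; scale factor 1.1972.
Applying the same ×1.1972: 3468.00 → 4152.00.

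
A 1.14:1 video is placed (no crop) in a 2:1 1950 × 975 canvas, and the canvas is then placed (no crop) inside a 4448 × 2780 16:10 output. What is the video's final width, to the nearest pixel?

2535 px

1.14:1 in 1950×975: fills the height, so the video is 1111.50 × 975.00.
2:1 in 4448×2780: fills the width, so the intermediate becomes 4448.00 × 2224.00 — a scale of ×2.2810.
Applying the same ×2.2810: 1111.50 → 2535.36.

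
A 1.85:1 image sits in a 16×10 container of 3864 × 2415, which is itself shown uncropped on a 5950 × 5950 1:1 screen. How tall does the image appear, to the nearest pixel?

1.85:1 in 3864×2415: fills the width, so the image is 3864.00 × 2088.65.
Second fit — the 16×10 canvas into 5950×5950 spans the width: 5950.00 × 3718.75 (×1.5399 from 3864×2415).
The image scales with it: height 2088.65 × 1.5399 ≈ 3216.22.

3216 px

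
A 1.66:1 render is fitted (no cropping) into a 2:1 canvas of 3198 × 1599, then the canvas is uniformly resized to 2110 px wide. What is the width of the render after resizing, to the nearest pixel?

Fitted into 3198×1599, the render spans the height; its width is 1599 × 1.660 ≈ 2654.34 px.
Scaling 3198 → 2110 is ×0.6598, so the width becomes 2654.34 × 0.6598 ≈ 1751.30 px.

1751 px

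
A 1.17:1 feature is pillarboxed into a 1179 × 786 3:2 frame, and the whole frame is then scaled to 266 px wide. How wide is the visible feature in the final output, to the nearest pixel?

207 px

At 1179×786 the feature is height-limited, so width = 786 × 1.170 ≈ 919.62 px.
Resizing to 266 px wide multiplies everything by 0.2256: 919.62 → 207.48 px.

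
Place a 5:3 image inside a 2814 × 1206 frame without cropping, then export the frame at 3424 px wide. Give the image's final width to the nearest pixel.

2446 px

In the 2814×1206 frame the image fills the height: width = 1206 × 5/3 ≈ 2010.00 px.
Resizing to 3424 px wide multiplies everything by 1.2168: 2010.00 → 2445.71 px.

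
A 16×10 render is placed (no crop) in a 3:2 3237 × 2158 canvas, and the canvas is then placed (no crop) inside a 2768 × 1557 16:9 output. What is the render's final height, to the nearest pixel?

1460 px

First fit — 16×10 into 3237×2158 spans the width: 3237.00 × 2023.12.
Second fit — the 3:2 canvas into 2768×1557 spans the height: 2335.50 × 1557.00 (×0.7215 from 3237×2158).
The render scales with it: height 2023.12 × 0.7215 ≈ 1459.69.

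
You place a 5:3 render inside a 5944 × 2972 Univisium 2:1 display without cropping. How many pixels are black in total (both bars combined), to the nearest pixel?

Since 1.667 < 2.000, the render is height-limited.
The render is 2972 × 5/3 ≈ 4953.3333 px wide.
5944 − 4953.3333 = 990.6667 px of bars.
Bar area = 990.6667 × 2972 ≈ 2944261 px.

2944261 pixels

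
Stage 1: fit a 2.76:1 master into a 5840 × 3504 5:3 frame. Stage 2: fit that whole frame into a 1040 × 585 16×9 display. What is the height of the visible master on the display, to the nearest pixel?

Inside the 5840×3504 canvas the master is width-limited at 5840.00 × 2115.94.
Second fit — the 5:3 canvas into 1040×585 spans the height: 975.00 × 585.00 (×0.1670 from 5840×3504).
The master scales with it: height 2115.94 × 0.1670 ≈ 353.26.

353 px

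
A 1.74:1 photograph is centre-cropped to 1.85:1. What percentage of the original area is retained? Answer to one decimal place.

The width stays; only height is cut (since 1.85:1 is wider than 1.74:1).
(1.740)/(1.850) ≈ 0.941 of the area survives.

94.1%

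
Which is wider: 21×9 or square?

21×9

21×9 = 2.333 and square = 1; 2.333 > 1.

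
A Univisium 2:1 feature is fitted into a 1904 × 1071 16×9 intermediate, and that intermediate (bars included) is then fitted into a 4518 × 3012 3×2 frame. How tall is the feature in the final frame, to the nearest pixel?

2259 px

Inside the 1904×1071 canvas the feature is width-limited at 1904.00 × 952.00.
16×9 in 4518×3012: fills the width, so the intermediate becomes 4518.00 × 2541.38 — a scale of ×2.3729.
So the feature's height is 952.00 × 2.3729 ≈ 2259.00.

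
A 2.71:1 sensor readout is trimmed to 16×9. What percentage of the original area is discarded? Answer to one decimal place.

34.4%

Going from 2.71:1 to 16×9 means cutting width while keeping height.
(1.778)/(2.710) ≈ 0.656 of the area survives, leaving 34.40% discarded.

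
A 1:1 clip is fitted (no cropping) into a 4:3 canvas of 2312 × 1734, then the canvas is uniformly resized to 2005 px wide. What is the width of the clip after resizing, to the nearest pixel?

In the 2312×1734 frame the clip fills the height: width = 1734 × 1/1 ≈ 1734.00 px.
Resizing to 2005 px wide multiplies everything by 0.8672: 1734.00 → 1503.75 px.

1504 px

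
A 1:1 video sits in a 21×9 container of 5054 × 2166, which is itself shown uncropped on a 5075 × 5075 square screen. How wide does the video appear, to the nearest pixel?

First fit — 1:1 into 5054×2166 spans the height: 2166.00 × 2166.00.
21×9 in 5075×5075: fills the width, so the intermediate becomes 5075.00 × 2175.00 — a scale of ×1.0042.
The video scales with it: width 2166.00 × 1.0042 ≈ 2175.00.

2175 px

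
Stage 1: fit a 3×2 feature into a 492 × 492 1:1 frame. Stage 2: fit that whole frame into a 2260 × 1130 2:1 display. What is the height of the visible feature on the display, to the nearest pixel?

753 px

Inside the 492×492 canvas the feature is width-limited at 492.00 × 328.00.
Second fit — the 1:1 canvas into 2260×1130 spans the height: 1130.00 × 1130.00 (×2.2967 from 492×492).
So the feature's height is 328.00 × 2.2967 ≈ 753.33.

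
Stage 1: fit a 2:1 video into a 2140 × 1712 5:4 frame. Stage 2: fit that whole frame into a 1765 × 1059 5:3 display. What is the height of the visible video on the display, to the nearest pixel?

662 px

First fit — 2:1 into 2140×1712 spans the width: 2140.00 × 1070.00.
The 5:4 canvas is height-limited in 1765×1059, giving 1323.75 × 1059.00; scale factor 0.6186.
Applying the same ×0.6186: 1070.00 → 661.88.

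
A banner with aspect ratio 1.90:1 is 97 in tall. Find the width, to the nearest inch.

184 in

97 × 1.900 = 184.30.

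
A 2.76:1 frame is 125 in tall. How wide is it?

345 in

At 2.76:1, 125 × 2.760 ≈ 345.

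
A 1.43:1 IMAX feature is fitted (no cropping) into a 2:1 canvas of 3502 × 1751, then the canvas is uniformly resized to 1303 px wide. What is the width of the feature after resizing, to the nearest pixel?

932 px

In the 3502×1751 frame the feature fills the height: width = 1751 × 1.430 ≈ 2503.93 px.
Resizing to 1303 px wide multiplies everything by 0.3721: 2503.93 → 931.64 px.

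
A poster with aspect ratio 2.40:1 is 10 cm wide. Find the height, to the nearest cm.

4 cm

At 2.40:1, 10 / 2.400 ≈ 4.17.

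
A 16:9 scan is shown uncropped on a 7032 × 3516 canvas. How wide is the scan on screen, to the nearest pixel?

16:9 is narrower than Univisium 2:1, so it spans the full height.
The scan is 3516 × 16/9 ≈ 6250.67 px wide.

6251 px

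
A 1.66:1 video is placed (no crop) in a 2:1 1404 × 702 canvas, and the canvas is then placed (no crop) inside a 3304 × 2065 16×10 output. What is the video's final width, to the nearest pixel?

First fit — 1.66:1 into 1404×702 spans the height: 1165.32 × 702.00.
The 2:1 canvas is width-limited in 3304×2065, giving 3304.00 × 1652.00; scale factor 2.3533.
Applying the same ×2.3533: 1165.32 → 2742.32.

2742 px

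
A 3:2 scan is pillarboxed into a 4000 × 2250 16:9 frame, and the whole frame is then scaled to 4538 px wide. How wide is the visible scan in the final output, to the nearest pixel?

Fitted into 4000×2250, the scan spans the height; its width is 2250 × 3/2 ≈ 3375.00 px.
Scaling 4000 → 4538 is ×1.1345, so the width becomes 3375.00 × 1.1345 ≈ 3828.94 px.

3829 px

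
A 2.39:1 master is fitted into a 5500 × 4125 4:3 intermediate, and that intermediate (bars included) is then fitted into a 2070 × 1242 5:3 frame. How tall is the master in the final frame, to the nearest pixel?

2.39:1 in 5500×4125: fills the width, so the master is 5500.00 × 2301.26.
Second fit — the 4:3 canvas into 2070×1242 spans the height: 1656.00 × 1242.00 (×0.3011 from 5500×4125).
The master scales with it: height 2301.26 × 0.3011 ≈ 692.89.

693 px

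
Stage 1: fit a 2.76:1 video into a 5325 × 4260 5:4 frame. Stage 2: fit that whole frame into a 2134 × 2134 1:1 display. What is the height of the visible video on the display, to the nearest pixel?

773 px

2.76:1 in 5325×4260: fills the width, so the video is 5325.00 × 1929.35.
The 5:4 canvas is width-limited in 2134×2134, giving 2134.00 × 1707.20; scale factor 0.4008.
The video scales with it: height 1929.35 × 0.4008 ≈ 773.19.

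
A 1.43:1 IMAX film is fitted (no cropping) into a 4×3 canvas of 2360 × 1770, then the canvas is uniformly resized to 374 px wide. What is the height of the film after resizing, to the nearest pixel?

262 px

In the 2360×1770 frame the film fills the width: height = 2360 / 1.430 ≈ 1650.35 px.
Resizing to 374 px wide multiplies everything by 0.1585: 1650.35 → 261.54 px.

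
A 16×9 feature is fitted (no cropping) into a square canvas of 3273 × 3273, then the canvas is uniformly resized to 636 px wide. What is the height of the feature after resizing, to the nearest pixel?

358 px

Fitted into 3273×3273, the feature spans the width; its height is 3273 × 9/16 ≈ 1841.06 px.
Resizing to 636 px wide multiplies everything by 0.1943: 1841.06 → 357.75 px.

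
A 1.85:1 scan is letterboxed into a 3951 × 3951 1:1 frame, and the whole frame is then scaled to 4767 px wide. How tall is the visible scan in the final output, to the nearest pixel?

Fitted into 3951×3951, the scan spans the width; its height is 3951 / 1.850 ≈ 2135.68 px.
The frame scales by 4767/3951 = 1.2065; 2135.68 × 1.2065 ≈ 2576.76 px.

2577 px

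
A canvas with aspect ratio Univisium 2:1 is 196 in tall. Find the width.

196 / 1 × 2 = 392.

392 in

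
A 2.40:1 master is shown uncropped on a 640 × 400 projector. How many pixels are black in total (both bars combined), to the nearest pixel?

85333 pixels

Since 2.400 > 1.600, the master is width-limited.
Content height = 640 / 2.400 ≈ 266.6667 px.
Leftover height: 400 − 266.6667 = 133.3333 px.
Bar area = 133.3333 × 640 ≈ 85333 px.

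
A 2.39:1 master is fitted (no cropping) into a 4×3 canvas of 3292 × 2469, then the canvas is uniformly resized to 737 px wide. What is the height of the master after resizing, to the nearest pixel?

308 px

At 3292×2469 the master is width-limited, so height = 3292 / 2.390 ≈ 1377.41 px.
Scaling 3292 → 737 is ×0.2239, so the height becomes 1377.41 × 0.2239 ≈ 308.37 px.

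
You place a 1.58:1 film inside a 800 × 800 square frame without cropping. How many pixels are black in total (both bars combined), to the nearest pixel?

Since 1.580 > 1.000, the film is width-limited.
That makes the image 506.3291 px tall (800 / 1.580).
Black = 800 − 506.3291 = 293.6709 px.
That's 293.6709 × 800 ≈ 234937 black pixels.

234937 pixels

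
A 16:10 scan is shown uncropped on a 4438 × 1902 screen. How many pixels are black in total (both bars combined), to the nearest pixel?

2652910 pixels

Since 1.600 < 2.333, the scan is height-limited.
Content width = 1902 × 16/10 ≈ 3043.2000 px.
4438 − 3043.2000 = 1394.8000 px of bars.
That's 1394.8000 × 1902 ≈ 2652910 black pixels.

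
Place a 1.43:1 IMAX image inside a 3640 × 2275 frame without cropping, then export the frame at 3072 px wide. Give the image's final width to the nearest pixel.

2746 px

At 3640×2275 the image is height-limited, so width = 2275 × 1.430 ≈ 3253.25 px.
The frame scales by 3072/3640 = 0.8440; 3253.25 × 0.8440 ≈ 2745.60 px.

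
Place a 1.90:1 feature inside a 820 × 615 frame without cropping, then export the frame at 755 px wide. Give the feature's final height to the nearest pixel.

At 820×615 the feature is width-limited, so height = 820 / 1.900 ≈ 431.58 px.
Resizing to 755 px wide multiplies everything by 0.9207: 431.58 → 397.37 px.

397 px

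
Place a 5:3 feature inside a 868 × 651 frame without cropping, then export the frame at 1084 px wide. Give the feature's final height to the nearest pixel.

650 px

Fitted into 868×651, the feature spans the width; its height is 868 × 3/5 ≈ 520.80 px.
The frame scales by 1084/868 = 1.2488; 520.80 × 1.2488 ≈ 650.40 px.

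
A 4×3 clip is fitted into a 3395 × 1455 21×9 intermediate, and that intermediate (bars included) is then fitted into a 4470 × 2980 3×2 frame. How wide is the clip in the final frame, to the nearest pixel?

Inside the 3395×1455 canvas the clip is height-limited at 1940.00 × 1455.00.
21×9 in 4470×2980: fills the width, so the intermediate becomes 4470.00 × 1915.71 — a scale of ×1.3166.
The clip scales with it: width 1940.00 × 1.3166 ≈ 2554.29.

2554 px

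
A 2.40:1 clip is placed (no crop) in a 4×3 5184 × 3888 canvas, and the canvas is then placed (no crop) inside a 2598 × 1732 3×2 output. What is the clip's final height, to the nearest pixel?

Inside the 5184×3888 canvas the clip is width-limited at 5184.00 × 2160.00.
The 4×3 canvas is height-limited in 2598×1732, giving 2309.33 × 1732.00; scale factor 0.4455.
Applying the same ×0.4455: 2160.00 → 962.22.

962 px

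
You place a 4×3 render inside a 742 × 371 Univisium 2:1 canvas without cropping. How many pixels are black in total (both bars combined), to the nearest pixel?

91761 pixels

4×3 (1.333) < Univisium 2:1 (2.000), so the render fills the height.
The render is 371 × 4/3 ≈ 494.6667 px wide.
742 − 494.6667 = 247.3333 px of bars.
Across the 371-px span: 247.3333 × 371 ≈ 91761 px.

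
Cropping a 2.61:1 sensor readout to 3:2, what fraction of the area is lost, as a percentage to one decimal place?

The height stays; only width is cut (since 3:2 is narrower than 2.61:1).
(1.500)/(2.610) ≈ 0.575 of the area survives, leaving 42.53% discarded.

42.5%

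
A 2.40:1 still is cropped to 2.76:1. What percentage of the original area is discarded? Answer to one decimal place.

Going from 2.40:1 to 2.76:1 means cutting height while keeping width.
(2.400)/(2.760) ≈ 0.870 of the area survives, leaving 13.04% discarded.

13.0%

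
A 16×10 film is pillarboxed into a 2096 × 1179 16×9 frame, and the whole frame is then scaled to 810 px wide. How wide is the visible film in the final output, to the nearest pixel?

Fitted into 2096×1179, the film spans the height; its width is 1179 × 16/10 ≈ 1886.40 px.
Scaling 2096 → 810 is ×0.3865, so the width becomes 1886.40 × 0.3865 ≈ 729.00 px.

729 px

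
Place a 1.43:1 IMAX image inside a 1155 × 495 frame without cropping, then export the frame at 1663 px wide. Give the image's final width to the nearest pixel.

At 1155×495 the image is height-limited, so width = 495 × 1.430 ≈ 707.85 px.
The frame scales by 1663/1155 = 1.4398; 707.85 × 1.4398 ≈ 1019.18 px.

1019 px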